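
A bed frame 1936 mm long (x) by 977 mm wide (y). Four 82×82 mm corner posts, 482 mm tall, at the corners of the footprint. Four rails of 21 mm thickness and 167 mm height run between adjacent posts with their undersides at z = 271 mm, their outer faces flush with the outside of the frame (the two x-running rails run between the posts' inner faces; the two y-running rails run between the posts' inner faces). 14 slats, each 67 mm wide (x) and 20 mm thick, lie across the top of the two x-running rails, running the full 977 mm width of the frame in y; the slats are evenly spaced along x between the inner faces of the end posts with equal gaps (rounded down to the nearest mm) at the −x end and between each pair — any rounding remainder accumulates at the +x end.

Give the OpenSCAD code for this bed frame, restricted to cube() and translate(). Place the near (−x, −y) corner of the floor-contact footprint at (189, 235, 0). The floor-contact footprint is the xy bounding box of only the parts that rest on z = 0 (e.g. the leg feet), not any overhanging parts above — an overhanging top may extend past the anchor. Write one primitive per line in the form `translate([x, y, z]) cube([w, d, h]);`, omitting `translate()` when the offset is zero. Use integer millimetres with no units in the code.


// slat z = rail_z + rail_h = 271 + 167 = 438
// slat gap = ⌊(1772 − 14·67) / 15⌋ = 55
translate([189, 235, 0]) cube([82, 82, 482]);
translate([189, 1130, 0]) cube([82, 82, 482]);
translate([2043, 235, 0]) cube([82, 82, 482]);
translate([2043, 1130, 0]) cube([82, 82, 482]);
translate([271, 235, 271]) cube([1772, 21, 167]);
translate([271, 1191, 271]) cube([1772, 21, 167]);
translate([189, 317, 271]) cube([21, 813, 167]);
translate([2104, 317, 271]) cube([21, 813, 167]);
translate([326, 235, 438]) cube([67, 977, 20]);
translate([448, 235, 438]) cube([67, 977, 20]);
translate([570, 235, 438]) cube([67, 977, 20]);
translate([692, 235, 438]) cube([67, 977, 20]);
translate([814, 235, 438]) cube([67, 977, 20]);
translate([936, 235, 438]) cube([67, 977, 20]);
translate([1058, 235, 438]) cube([67, 977, 20]);
translate([1180, 235, 438]) cube([67, 977, 20]);
translate([1302, 235, 438]) cube([67, 977, 20]);
translate([1424, 235, 438]) cube([67, 977, 20]);
translate([1546, 235, 438]) cube([67, 977, 20]);
translate([1668, 235, 438]) cube([67, 977, 20]);
translate([1790, 235, 438]) cube([67, 977, 20]);
translate([1912, 235, 438]) cube([67, 977, 20]);


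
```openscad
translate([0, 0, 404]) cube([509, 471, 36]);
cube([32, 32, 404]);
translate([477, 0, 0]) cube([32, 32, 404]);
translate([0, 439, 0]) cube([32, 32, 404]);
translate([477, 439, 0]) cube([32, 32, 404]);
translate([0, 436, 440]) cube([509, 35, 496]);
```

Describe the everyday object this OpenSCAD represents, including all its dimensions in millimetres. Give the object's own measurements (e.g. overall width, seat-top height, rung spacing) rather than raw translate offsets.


A chair. The seat is a 509×471×36 mm slab with its top at z = 440 mm, on four 32×32 mm corner legs (flush with the seat edges, standing on z = 0). A flat backrest 35 mm thick, 496 mm tall, spans the full seat width and rises from the seat top along its +y edge, rear face flush with the rear of the seat.


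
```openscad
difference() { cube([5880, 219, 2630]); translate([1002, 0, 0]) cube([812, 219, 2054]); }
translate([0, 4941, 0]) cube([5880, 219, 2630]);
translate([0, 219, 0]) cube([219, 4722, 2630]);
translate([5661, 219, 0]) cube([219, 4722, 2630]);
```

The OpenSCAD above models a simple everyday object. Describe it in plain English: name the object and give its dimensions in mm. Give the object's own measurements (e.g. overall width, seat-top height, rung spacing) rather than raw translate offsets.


A single room: four walls, each 2630 mm tall and 219 mm thick, enclosing an outside footprint 5880×5160 mm (x × y), no floor or roof. The front and back walls (−y and +y sides) run the full x-width; the side walls fit between their inner faces. A door opening 812 mm wide and 2054 mm tall is cut through the front wall from the floor up, its −x edge 1002 mm from the wall's −x end.


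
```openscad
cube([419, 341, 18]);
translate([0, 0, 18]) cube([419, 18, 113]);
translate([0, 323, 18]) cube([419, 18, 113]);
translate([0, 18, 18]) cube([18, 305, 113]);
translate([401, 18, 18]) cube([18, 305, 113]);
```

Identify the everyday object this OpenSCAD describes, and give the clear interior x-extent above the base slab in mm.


An open box. The internal width is 383 mm.

A 419×341 base slab with four walls standing on it — an open box. The base is 419 mm wide and the walls are 18 mm thick, so the internal width is 419 − 2 × 18 = 383 mm.


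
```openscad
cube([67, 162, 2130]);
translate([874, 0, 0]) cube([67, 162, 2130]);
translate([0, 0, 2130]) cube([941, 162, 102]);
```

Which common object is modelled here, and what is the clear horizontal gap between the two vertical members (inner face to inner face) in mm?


A door frame. The clear opening width is 807 mm.

Two 2130 mm tall posts with a header on top — a door frame. The left jamb is 67 mm wide at x = 0; the right jamb starts at x = 874. The clear opening is 874 − 67 = 807 mm.


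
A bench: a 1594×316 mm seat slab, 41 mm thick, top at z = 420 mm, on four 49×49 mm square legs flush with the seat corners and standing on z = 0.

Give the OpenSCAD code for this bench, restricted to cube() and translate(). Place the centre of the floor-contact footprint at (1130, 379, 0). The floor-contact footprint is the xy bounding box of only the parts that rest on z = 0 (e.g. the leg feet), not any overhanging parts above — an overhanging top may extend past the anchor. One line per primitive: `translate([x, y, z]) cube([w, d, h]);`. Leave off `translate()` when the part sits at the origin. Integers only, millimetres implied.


translate([333, 221, 379]) cube([1594, 316, 41]);
translate([333, 221, 0]) cube([49, 49, 379]);
translate([333, 488, 0]) cube([49, 49, 379]);
translate([1878, 221, 0]) cube([49, 49, 379]);
translate([1878, 488, 0]) cube([49, 49, 379]);


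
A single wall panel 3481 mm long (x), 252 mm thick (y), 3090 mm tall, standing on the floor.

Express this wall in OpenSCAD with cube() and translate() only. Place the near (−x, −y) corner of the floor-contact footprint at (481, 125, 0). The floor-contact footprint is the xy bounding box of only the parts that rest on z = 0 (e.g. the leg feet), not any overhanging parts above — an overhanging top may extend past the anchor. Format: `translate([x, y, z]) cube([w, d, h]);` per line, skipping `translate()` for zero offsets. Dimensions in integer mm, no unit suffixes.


translate([481, 125, 0]) cube([3481, 252, 3090]);


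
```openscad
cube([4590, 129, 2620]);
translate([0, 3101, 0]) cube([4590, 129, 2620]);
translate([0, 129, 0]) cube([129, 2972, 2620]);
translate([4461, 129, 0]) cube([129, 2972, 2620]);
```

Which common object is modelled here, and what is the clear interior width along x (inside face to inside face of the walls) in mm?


A house (or room) frame. The interior width is 4332 mm.

Four 2620 mm walls enclosing a rectangle with no floor or roof — a room or house frame. Outside width is 4590 mm and wall thickness is 129 mm, so the interior width is 4590 − 2 × 129 = 4332 mm.


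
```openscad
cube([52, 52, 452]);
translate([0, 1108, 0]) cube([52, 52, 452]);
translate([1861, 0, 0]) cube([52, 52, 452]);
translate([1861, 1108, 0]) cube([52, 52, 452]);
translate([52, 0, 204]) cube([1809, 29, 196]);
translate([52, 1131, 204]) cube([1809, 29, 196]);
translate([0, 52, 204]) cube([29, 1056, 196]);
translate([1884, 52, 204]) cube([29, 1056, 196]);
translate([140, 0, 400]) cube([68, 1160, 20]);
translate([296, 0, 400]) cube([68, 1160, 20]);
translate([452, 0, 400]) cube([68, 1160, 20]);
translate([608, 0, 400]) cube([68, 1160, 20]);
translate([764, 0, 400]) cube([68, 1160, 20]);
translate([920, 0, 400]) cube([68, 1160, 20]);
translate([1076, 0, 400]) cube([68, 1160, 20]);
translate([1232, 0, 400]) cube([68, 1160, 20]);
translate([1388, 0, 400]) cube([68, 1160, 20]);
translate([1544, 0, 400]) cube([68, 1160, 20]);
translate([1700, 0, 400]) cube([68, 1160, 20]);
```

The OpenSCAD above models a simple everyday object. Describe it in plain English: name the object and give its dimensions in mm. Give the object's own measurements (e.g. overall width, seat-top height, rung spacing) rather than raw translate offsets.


A bed frame 1913 mm long (x) by 1160 mm wide (y). Four 52×52 mm corner posts, 452 mm tall, at the corners of the footprint. Four rails of 29 mm thickness and 196 mm height run between adjacent posts with their undersides at z = 204 mm, their outer faces flush with the outside of the frame (the two x-running rails run between the posts' inner faces; the two y-running rails run between the posts' inner faces). 11 slats, each 68 mm wide (x) and 20 mm thick, lie across the top of the two x-running rails, running the full 1160 mm width of the frame in y; along x they sit between the end posts with a 88 mm gap after the −x posts and between neighbouring slats, leaving 93 mm before the +x posts.


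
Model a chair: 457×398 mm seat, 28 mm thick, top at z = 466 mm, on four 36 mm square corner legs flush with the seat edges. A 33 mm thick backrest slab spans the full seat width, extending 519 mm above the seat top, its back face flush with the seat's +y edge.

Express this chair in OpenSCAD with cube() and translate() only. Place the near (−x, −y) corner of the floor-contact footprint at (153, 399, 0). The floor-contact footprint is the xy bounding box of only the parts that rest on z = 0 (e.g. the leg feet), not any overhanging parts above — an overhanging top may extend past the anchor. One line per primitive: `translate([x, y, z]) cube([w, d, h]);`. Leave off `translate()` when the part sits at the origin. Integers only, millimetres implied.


translate([153, 399, 438]) cube([457, 398, 28]);
translate([153, 399, 0]) cube([36, 36, 438]);
translate([574, 399, 0]) cube([36, 36, 438]);
translate([153, 761, 0]) cube([36, 36, 438]);
translate([574, 761, 0]) cube([36, 36, 438]);
translate([153, 764, 466]) cube([457, 33, 519]);


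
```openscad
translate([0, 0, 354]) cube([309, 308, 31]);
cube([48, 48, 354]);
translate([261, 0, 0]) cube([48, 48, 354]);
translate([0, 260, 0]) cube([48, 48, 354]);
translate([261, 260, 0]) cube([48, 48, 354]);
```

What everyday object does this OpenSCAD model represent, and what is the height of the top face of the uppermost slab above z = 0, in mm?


A stool. The seat height is 385 mm.

A 309×308×31 slab at z = 354 on four corner posts — a stool. The seat top is 354 + 31 = 385 mm.


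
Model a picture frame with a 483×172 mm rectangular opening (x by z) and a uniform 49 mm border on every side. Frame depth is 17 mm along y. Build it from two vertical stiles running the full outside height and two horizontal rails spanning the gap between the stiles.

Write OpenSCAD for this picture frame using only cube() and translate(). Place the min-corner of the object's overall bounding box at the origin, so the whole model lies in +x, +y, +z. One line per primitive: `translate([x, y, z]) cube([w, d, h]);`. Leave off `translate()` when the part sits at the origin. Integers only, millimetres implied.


cube([49, 17, 270]);
translate([532, 0, 0]) cube([49, 17, 270]);
translate([49, 0, 0]) cube([483, 17, 49]);
translate([49, 0, 221]) cube([483, 17, 49]);


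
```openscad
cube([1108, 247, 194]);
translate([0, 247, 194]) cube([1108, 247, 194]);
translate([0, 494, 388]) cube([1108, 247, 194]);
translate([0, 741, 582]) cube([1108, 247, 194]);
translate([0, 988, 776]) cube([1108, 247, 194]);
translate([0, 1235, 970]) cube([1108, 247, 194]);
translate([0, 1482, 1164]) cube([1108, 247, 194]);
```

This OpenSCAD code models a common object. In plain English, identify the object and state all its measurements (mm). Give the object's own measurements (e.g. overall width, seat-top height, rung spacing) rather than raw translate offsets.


A straight staircase of 7 solid steps. Each step is 1108 mm wide (x), 247 mm deep (y, the going) and 194 mm tall (the rise). The first step rests on the floor; each subsequent step sits one going further in +y and one rise higher in +z, directly behind and above the previous step with no overlap.


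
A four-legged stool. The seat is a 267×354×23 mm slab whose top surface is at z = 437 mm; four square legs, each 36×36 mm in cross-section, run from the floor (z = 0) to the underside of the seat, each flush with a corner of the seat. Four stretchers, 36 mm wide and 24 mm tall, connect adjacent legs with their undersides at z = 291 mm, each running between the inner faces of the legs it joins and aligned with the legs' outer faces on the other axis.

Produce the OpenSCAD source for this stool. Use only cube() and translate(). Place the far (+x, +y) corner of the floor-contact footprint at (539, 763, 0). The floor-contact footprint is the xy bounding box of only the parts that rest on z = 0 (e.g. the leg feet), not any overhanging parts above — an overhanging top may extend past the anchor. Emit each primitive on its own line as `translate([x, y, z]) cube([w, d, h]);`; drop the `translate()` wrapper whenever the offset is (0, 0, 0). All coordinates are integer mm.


translate([272, 409, 414]) cube([267, 354, 23]);
translate([272, 409, 0]) cube([36, 36, 414]);
translate([503, 409, 0]) cube([36, 36, 414]);
translate([272, 727, 0]) cube([36, 36, 414]);
translate([503, 727, 0]) cube([36, 36, 414]);
translate([308, 409, 291]) cube([195, 36, 24]);
translate([308, 727, 291]) cube([195, 36, 24]);
translate([272, 445, 291]) cube([36, 282, 24]);
translate([503, 445, 291]) cube([36, 282, 24]);


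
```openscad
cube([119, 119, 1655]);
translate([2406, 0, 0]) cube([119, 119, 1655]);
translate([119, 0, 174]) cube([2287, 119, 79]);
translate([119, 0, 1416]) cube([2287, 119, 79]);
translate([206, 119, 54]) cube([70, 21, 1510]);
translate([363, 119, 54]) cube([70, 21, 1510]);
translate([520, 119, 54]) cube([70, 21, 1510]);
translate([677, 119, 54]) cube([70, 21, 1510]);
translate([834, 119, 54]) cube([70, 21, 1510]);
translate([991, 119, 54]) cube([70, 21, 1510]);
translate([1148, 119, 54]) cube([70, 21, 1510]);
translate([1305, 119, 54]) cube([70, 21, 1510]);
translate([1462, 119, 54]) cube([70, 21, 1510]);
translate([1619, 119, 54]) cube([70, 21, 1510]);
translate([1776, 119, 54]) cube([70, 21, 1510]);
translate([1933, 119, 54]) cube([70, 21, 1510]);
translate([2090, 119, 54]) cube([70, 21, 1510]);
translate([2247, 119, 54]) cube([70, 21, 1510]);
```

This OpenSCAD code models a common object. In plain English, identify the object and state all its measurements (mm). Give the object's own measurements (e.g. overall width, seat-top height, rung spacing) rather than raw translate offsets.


A fence section. Two 119×119 mm posts, 1655 mm tall, stand on the floor with a clear span of 2287 mm between their inner faces. Two horizontal rails of 119×79 mm section span the gap between the posts with their undersides at z = 174 mm and z = 1416 mm, flush with the posts' −y face. 14 pickets, each 70 mm wide, 21 mm thick and 1510 mm tall, are fixed to the +y face of the rails with their bottoms at z = 54 mm, spaced across the span with a 87 mm gap after the −x post and between neighbouring pickets, with 89 mm left before the +x post.


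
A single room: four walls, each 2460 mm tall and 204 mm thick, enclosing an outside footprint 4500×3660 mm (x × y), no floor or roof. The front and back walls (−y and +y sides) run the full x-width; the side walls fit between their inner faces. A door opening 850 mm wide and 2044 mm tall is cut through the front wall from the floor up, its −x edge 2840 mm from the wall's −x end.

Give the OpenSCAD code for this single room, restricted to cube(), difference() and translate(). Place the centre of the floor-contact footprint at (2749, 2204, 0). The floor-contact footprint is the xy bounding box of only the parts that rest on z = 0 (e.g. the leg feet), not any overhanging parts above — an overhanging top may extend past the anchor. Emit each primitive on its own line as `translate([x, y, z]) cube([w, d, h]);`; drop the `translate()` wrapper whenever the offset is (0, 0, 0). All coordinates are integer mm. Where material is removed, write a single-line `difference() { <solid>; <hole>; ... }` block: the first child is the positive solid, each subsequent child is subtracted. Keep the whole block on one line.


difference() { translate([499, 374, 0]) cube([4500, 204, 2460]); translate([3339, 374, 0]) cube([850, 204, 2044]); }
translate([499, 3830, 0]) cube([4500, 204, 2460]);
translate([499, 578, 0]) cube([204, 3252, 2460]);
translate([4795, 578, 0]) cube([204, 3252, 2460]);


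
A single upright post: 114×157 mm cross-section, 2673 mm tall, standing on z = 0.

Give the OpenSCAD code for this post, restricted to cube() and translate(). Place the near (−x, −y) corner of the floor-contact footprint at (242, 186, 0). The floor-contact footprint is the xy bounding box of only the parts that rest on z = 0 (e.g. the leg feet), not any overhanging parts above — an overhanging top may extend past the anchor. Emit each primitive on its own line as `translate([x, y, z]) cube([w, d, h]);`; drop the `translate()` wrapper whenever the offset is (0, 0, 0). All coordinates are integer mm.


translate([242, 186, 0]) cube([114, 157, 2673]);


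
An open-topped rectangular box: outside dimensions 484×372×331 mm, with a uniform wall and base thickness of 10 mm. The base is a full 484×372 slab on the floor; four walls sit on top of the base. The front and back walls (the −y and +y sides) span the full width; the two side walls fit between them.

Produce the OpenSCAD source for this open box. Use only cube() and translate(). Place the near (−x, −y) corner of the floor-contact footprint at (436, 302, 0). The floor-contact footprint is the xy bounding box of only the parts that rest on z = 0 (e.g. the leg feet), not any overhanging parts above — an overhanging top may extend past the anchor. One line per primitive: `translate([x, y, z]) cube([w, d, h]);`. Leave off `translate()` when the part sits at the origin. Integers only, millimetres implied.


translate([436, 302, 0]) cube([484, 372, 10]);
translate([436, 302, 10]) cube([484, 10, 321]);
translate([436, 664, 10]) cube([484, 10, 321]);
translate([436, 312, 10]) cube([10, 352, 321]);
translate([910, 312, 10]) cube([10, 352, 321]);


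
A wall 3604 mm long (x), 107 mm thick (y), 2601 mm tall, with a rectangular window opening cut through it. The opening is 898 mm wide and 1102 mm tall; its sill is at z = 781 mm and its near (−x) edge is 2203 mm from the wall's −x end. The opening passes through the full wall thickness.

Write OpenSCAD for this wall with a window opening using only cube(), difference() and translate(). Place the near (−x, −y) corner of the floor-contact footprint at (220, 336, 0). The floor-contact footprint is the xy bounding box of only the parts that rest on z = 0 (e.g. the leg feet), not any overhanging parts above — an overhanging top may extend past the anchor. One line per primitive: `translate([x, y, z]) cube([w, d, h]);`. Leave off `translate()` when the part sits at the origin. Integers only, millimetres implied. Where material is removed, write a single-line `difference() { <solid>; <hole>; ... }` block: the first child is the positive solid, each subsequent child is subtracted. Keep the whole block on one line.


difference() { translate([220, 336, 0]) cube([3604, 107, 2601]); translate([2423, 336, 781]) cube([898, 107, 1102]); }


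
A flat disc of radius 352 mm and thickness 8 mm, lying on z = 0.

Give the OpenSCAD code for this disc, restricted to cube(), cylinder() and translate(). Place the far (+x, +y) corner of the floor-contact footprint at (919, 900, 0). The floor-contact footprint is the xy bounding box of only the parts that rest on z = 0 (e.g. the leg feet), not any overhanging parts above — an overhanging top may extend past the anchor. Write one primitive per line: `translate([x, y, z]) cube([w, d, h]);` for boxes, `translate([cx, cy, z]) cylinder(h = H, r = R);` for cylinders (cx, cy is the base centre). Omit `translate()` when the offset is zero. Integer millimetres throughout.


translate([567, 548, 0]) cylinder(h = 8, r = 352);


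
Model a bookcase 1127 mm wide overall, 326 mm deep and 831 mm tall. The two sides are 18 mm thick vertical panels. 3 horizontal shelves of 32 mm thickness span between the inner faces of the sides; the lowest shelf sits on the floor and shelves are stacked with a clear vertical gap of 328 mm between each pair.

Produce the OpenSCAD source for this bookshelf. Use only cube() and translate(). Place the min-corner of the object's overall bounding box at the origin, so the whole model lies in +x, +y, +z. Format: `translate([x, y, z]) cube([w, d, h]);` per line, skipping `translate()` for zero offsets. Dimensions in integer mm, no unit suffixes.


cube([18, 326, 831]);
translate([1109, 0, 0]) cube([18, 326, 831]);
translate([18, 0, 0]) cube([1091, 326, 32]);
translate([18, 0, 360]) cube([1091, 326, 32]);
translate([18, 0, 720]) cube([1091, 326, 32]);


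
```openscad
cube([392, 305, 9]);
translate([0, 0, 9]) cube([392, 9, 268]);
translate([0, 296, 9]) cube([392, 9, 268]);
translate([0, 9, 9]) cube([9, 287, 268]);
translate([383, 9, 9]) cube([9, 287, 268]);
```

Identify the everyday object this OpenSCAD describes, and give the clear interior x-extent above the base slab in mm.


An open box. The internal width is 374 mm.

A 392×305 base slab with four walls standing on it — an open box. The base is 392 mm wide and the walls are 9 mm thick, so the internal width is 392 − 2 × 9 = 374 mm.


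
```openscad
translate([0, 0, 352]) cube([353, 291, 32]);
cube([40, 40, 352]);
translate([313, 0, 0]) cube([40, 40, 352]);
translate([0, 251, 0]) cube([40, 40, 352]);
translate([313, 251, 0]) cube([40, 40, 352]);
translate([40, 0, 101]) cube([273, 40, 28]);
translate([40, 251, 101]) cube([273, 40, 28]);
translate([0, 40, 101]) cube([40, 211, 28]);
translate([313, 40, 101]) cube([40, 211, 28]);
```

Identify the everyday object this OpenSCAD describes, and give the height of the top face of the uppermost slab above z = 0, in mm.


A stool. The seat height is 384 mm.

A 353×291×32 slab at z = 352 on four corner posts — a stool. The seat top is 352 + 32 = 384 mm.


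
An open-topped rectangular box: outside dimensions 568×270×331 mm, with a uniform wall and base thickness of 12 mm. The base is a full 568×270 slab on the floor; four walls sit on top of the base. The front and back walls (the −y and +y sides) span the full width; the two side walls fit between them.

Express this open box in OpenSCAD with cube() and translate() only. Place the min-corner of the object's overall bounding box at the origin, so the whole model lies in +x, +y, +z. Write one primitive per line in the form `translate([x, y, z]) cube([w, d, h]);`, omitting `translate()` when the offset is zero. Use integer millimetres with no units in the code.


cube([568, 270, 12]);
translate([0, 0, 12]) cube([568, 12, 319]);
translate([0, 258, 12]) cube([568, 12, 319]);
translate([0, 12, 12]) cube([12, 246, 319]);
translate([556, 12, 12]) cube([12, 246, 319]);


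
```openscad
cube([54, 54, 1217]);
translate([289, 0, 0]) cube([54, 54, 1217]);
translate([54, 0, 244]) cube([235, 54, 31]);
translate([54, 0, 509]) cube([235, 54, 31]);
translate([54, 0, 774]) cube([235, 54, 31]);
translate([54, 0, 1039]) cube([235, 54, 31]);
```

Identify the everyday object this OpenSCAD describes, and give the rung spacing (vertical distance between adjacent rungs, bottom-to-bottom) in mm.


A ladder. The rung spacing is 265 mm.

Two tall 54×54 posts with 4 short bars between them — a ladder. Adjacent rungs sit at z = 244 and z = 509, so the spacing is 509 − 244 = 265 mm.


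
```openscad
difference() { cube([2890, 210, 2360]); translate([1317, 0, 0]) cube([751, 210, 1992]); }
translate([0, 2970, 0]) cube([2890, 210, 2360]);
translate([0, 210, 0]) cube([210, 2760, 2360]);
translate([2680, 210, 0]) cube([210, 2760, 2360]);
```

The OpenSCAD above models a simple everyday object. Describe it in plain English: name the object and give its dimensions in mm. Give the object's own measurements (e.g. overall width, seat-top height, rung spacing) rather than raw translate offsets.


A single room: four walls, each 2360 mm tall and 210 mm thick, enclosing an outside footprint 2890×3180 mm (x × y), no floor or roof. The front and back walls (−y and +y sides) run the full x-width; the side walls fit between their inner faces. A door opening 751 mm wide and 1992 mm tall is cut through the front wall from the floor up, its −x edge 1317 mm from the wall's −x end.


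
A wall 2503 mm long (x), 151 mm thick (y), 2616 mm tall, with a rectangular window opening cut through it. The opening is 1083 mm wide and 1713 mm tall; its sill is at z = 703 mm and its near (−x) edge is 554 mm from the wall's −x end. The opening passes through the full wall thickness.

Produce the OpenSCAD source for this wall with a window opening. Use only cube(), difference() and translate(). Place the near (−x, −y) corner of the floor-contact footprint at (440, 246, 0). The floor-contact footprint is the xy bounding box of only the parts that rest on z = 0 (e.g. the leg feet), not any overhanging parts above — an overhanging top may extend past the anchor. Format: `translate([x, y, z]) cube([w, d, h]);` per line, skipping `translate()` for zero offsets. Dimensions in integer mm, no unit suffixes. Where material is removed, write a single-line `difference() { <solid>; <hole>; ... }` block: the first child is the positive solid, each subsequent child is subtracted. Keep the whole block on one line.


difference() { translate([440, 246, 0]) cube([2503, 151, 2616]); translate([994, 246, 703]) cube([1083, 151, 1713]); }


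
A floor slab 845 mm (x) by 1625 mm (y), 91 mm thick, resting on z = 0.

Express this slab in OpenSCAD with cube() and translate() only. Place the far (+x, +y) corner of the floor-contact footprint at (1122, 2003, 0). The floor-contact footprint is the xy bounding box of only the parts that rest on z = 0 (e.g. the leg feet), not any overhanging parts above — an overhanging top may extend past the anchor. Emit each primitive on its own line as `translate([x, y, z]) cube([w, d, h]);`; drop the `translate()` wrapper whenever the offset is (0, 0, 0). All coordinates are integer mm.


translate([277, 378, 0]) cube([845, 1625, 91]);


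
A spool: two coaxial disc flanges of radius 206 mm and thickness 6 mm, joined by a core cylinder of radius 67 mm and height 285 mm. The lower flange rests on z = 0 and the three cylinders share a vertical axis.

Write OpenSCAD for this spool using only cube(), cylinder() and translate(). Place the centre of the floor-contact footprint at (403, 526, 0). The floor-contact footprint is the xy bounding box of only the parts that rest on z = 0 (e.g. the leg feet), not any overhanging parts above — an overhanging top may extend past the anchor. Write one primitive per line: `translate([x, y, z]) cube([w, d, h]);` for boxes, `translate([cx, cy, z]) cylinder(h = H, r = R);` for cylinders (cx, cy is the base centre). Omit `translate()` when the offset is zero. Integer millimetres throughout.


translate([403, 526, 0]) cylinder(h = 6, r = 206);
translate([403, 526, 6]) cylinder(h = 285, r = 67);
translate([403, 526, 291]) cylinder(h = 6, r = 206);


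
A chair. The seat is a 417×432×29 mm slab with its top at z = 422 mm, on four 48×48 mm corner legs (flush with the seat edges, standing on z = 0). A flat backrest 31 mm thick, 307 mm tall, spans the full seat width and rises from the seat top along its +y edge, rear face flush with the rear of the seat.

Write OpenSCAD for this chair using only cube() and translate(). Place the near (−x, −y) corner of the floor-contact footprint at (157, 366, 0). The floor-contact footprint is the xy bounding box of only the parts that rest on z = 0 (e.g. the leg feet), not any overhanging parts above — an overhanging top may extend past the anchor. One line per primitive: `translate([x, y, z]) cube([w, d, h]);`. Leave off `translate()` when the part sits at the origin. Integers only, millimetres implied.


translate([157, 366, 393]) cube([417, 432, 29]);
translate([157, 366, 0]) cube([48, 48, 393]);
translate([526, 366, 0]) cube([48, 48, 393]);
translate([157, 750, 0]) cube([48, 48, 393]);
translate([526, 750, 0]) cube([48, 48, 393]);
translate([157, 767, 422]) cube([417, 31, 307]);


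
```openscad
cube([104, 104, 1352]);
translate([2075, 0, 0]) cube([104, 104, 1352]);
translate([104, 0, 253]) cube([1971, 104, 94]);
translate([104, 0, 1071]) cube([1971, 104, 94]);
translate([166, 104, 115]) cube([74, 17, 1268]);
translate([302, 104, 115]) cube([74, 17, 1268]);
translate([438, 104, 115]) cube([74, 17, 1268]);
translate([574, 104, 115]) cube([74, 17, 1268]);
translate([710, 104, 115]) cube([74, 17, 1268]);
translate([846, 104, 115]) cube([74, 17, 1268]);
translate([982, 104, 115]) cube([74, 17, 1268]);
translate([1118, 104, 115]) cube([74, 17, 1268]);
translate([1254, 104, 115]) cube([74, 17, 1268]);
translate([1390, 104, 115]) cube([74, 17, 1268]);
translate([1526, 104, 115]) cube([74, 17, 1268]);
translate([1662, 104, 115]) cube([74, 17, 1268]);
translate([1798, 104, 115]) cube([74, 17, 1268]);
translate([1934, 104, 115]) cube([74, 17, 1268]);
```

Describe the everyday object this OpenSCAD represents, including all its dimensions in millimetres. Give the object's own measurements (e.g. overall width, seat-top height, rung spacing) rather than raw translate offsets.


A fence section. Two 104×104 mm posts, 1352 mm tall, stand on the floor with a clear span of 1971 mm between their inner faces. Two horizontal rails of 104×94 mm section span the gap between the posts with their undersides at z = 253 mm and z = 1071 mm, flush with the posts' −y face. 14 pickets, each 74 mm wide, 17 mm thick and 1268 mm tall, are fixed to the +y face of the rails with their bottoms at z = 115 mm, spaced across the span with a 62 mm gap after the −x post and between neighbouring pickets, with 67 mm left before the +x post.


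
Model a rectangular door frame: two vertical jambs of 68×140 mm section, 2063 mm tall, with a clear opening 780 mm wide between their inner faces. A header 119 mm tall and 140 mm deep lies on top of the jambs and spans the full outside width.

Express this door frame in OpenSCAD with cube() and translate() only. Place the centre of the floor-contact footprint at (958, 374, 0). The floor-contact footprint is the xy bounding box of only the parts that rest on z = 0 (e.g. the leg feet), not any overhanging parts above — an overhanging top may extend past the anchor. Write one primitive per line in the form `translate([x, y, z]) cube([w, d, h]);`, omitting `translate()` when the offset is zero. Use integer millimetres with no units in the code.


translate([500, 304, 0]) cube([68, 140, 2063]);
translate([1348, 304, 0]) cube([68, 140, 2063]);
translate([500, 304, 2063]) cube([916, 140, 119]);


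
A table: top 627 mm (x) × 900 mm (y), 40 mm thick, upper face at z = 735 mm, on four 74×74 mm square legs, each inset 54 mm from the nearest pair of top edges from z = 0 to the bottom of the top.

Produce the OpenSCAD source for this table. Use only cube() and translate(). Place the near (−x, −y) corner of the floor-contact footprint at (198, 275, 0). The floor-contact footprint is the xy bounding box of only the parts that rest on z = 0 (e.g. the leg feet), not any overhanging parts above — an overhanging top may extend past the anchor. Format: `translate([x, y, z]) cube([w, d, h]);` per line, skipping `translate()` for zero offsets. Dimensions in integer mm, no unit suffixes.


// leg_h = 735 - 40 = 695
translate([144, 221, 695]) cube([627, 900, 40]);
translate([198, 275, 0]) cube([74, 74, 695]);
translate([643, 275, 0]) cube([74, 74, 695]);
translate([198, 993, 0]) cube([74, 74, 695]);
translate([643, 993, 0]) cube([74, 74, 695]);


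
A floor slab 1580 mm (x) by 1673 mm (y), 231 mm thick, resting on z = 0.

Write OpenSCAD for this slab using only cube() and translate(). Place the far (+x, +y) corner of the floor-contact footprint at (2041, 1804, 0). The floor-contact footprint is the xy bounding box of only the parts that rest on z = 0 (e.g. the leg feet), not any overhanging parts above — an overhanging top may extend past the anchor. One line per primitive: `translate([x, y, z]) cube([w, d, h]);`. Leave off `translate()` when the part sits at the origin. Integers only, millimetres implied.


translate([461, 131, 0]) cube([1580, 1673, 231]);


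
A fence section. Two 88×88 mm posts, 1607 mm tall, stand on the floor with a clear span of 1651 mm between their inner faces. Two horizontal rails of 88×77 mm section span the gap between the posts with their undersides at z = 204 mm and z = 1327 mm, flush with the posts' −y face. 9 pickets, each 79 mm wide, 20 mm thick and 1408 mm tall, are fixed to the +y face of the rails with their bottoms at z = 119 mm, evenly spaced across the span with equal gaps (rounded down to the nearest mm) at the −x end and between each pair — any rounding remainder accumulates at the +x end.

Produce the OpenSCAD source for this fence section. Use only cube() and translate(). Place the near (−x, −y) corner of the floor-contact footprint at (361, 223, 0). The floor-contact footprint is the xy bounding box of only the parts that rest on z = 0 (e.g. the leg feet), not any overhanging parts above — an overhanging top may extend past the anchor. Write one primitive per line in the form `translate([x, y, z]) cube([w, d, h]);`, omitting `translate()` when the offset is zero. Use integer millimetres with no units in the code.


translate([361, 223, 0]) cube([88, 88, 1607]);
translate([2100, 223, 0]) cube([88, 88, 1607]);
translate([449, 223, 204]) cube([1651, 88, 77]);
translate([449, 223, 1327]) cube([1651, 88, 77]);
translate([543, 311, 119]) cube([79, 20, 1408]);
translate([716, 311, 119]) cube([79, 20, 1408]);
translate([889, 311, 119]) cube([79, 20, 1408]);
translate([1062, 311, 119]) cube([79, 20, 1408]);
translate([1235, 311, 119]) cube([79, 20, 1408]);
translate([1408, 311, 119]) cube([79, 20, 1408]);
translate([1581, 311, 119]) cube([79, 20, 1408]);
translate([1754, 311, 119]) cube([79, 20, 1408]);
translate([1927, 311, 119]) cube([79, 20, 1408]);


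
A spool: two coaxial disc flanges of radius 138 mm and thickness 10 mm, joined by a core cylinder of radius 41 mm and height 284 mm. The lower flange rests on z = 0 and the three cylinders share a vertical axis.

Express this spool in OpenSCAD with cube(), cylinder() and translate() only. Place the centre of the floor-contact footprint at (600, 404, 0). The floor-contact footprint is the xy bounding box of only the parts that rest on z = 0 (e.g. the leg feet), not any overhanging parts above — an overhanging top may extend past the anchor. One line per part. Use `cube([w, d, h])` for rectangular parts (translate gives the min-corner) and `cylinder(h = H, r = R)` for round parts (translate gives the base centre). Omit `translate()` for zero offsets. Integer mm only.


translate([600, 404, 0]) cylinder(h = 10, r = 138);
translate([600, 404, 10]) cylinder(h = 284, r = 41);
translate([600, 404, 294]) cylinder(h = 10, r = 138);


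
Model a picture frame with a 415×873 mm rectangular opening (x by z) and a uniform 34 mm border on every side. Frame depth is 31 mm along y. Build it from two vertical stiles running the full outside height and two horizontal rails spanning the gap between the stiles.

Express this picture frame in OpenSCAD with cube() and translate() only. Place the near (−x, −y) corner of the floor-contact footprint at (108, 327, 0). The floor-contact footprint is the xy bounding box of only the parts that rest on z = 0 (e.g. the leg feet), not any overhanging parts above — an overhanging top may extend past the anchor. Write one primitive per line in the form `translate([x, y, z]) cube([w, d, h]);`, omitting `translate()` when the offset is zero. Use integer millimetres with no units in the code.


translate([108, 327, 0]) cube([34, 31, 941]);
translate([557, 327, 0]) cube([34, 31, 941]);
translate([142, 327, 0]) cube([415, 31, 34]);
translate([142, 327, 907]) cube([415, 31, 34]);


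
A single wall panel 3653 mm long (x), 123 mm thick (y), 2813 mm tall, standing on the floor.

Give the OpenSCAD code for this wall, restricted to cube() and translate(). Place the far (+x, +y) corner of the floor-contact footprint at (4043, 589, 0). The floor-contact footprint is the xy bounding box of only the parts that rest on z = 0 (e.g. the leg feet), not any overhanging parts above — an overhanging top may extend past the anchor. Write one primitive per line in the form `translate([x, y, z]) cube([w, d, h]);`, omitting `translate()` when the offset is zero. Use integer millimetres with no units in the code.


translate([390, 466, 0]) cube([3653, 123, 2813]);


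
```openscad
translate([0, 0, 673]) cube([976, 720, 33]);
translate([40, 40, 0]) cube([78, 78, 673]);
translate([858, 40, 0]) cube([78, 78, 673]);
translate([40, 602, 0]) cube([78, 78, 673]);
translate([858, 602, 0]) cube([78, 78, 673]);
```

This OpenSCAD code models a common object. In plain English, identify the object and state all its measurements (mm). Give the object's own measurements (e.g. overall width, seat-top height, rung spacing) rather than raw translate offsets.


A rectangular dining table. The top is 976×720×33 mm with its upper surface at z = 706 mm. It stands on four 78×78 mm square legs, each inset 40 mm from the nearest pair of top edges, running from the floor to the underside of the top.


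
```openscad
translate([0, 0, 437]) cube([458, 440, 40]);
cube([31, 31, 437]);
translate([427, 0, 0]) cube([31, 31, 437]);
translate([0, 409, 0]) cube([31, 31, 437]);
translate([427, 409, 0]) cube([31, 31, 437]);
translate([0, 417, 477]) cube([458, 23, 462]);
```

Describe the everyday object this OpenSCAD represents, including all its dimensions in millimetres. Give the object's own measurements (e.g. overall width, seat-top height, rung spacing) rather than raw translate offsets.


A chair. The seat is a 458×440×40 mm slab with its top at z = 477 mm, on four 31×31 mm corner legs (flush with the seat edges, standing on z = 0). A flat backrest 23 mm thick, 462 mm tall, spans the full seat width and rises from the seat top along its +y edge, rear face flush with the rear of the seat.


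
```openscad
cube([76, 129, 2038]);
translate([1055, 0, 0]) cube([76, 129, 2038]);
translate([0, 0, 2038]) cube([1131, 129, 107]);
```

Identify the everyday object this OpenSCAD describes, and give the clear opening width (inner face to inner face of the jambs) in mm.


A door frame. The clear opening width is 979 mm.

Two 2038 mm tall posts with a header on top — a door frame. The left jamb is 76 mm wide at x = 0; the right jamb starts at x = 1055. The clear opening is 1055 − 76 = 979 mm.


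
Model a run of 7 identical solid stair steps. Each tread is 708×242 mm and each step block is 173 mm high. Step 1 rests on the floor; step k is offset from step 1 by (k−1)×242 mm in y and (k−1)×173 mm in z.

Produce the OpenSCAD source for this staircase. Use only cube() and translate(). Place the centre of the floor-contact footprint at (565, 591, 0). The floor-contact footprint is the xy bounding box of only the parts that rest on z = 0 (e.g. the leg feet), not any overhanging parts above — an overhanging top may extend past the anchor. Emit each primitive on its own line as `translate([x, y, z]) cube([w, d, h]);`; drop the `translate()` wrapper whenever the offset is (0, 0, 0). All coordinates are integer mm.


translate([211, 470, 0]) cube([708, 242, 173]);
translate([211, 712, 173]) cube([708, 242, 173]);
translate([211, 954, 346]) cube([708, 242, 173]);
translate([211, 1196, 519]) cube([708, 242, 173]);
translate([211, 1438, 692]) cube([708, 242, 173]);
translate([211, 1680, 865]) cube([708, 242, 173]);
translate([211, 1922, 1038]) cube([708, 242, 173]);
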